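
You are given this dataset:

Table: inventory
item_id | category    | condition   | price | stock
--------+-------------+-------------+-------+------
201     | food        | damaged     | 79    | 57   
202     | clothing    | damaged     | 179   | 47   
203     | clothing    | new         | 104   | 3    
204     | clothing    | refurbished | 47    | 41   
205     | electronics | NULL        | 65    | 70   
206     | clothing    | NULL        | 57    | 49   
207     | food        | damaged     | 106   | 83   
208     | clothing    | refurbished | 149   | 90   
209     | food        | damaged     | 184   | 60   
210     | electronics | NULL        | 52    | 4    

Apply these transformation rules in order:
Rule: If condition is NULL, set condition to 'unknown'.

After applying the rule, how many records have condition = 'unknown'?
3

Step 1: Count records where condition IS NULL
Step 2: Found 3 records with NULL condition
Step 3: These records will have condition set to 'unknown'
Step 4: Records already having condition = 'unknown': 0
Step 5: Answer: 3 + 0 = 3 records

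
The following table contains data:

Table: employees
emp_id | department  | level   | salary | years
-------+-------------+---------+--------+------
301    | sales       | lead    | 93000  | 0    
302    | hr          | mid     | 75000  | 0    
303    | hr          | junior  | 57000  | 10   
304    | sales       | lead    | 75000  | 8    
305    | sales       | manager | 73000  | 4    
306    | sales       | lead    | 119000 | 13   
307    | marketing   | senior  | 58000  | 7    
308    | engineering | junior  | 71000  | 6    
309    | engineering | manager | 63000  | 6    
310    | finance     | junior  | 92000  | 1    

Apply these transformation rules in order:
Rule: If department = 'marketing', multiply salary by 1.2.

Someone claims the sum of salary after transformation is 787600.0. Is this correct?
Yes, the result is correct.

Step 1: Calculate the correct sum after transformation
Step 2: Apply multiplier 1.2 to records where department = 'marketing'
Step 3: Correct result = 787600.0
Step 4: Claimed result = 787600.0
Step 5: 787600.0 = 787600.0 ✓
Conclusion: The claimed result is correct.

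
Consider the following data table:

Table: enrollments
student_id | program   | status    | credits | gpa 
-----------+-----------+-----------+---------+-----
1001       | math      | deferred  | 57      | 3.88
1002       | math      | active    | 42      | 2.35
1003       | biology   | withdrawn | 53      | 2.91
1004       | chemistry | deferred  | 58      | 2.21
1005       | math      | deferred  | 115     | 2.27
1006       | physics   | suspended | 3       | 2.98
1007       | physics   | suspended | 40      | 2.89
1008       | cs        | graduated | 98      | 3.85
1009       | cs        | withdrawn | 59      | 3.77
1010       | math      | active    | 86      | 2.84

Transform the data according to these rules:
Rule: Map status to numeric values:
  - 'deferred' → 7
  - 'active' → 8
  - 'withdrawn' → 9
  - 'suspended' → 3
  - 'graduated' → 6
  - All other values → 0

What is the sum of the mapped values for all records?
67

Step 1: Apply mapping to each record
Step 2: Count by status:
  'deferred': 3 records × 7 = 21
  'active': 2 records × 8 = 16
  'withdrawn': 2 records × 9 = 18
  'suspended': 2 records × 3 = 6
  'graduated': 1 records × 6 = 6
Step 3: Sum all mapped values = 67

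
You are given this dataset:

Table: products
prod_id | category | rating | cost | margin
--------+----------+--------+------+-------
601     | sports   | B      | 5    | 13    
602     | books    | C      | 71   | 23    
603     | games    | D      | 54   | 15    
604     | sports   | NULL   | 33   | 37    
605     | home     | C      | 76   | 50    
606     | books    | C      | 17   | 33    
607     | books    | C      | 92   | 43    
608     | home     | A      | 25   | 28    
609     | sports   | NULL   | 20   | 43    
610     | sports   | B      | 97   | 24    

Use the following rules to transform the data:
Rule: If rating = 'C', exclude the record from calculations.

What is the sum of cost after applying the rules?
234

Step 1: Identify records where rating = 'C'
Step 2: The excluded records sum to 256
Step 3: Original total cost = 490
Step 4: Remaining total = 490 - 256 = 234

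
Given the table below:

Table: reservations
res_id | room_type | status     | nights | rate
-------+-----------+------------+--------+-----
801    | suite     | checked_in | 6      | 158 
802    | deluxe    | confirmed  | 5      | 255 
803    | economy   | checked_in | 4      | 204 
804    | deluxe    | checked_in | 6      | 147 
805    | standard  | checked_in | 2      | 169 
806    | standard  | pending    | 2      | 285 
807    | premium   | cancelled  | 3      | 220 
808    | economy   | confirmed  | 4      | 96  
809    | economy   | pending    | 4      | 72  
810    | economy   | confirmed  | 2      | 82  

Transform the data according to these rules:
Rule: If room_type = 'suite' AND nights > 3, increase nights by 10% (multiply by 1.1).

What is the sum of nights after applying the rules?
38.6

Step 1: Find records where room_type = 'suite' AND nights > 3
Step 2: 1 records match, summing to 6
Step 3: After multiplier: 6 × 1.1 = 6.6
Step 4: Unaffected records sum: 32
Step 5: Final sum = 6.6 + 32 = 38.6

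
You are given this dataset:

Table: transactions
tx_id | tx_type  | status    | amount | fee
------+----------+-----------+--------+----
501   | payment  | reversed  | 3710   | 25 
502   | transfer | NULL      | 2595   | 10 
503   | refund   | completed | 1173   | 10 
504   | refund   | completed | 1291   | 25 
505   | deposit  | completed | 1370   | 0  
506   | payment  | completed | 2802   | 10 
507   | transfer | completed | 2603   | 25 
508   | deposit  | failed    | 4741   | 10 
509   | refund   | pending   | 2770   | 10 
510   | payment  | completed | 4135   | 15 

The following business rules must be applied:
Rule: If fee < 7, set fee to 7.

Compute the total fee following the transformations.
147

Step 1: 1 records have fee < 7
Step 2: These records originally summed to 0
Step 3: After setting to minimum: 1 × 7 = 7
Step 4: Unaffected records sum: 140
Step 5: Final sum = 7 + 140 = 147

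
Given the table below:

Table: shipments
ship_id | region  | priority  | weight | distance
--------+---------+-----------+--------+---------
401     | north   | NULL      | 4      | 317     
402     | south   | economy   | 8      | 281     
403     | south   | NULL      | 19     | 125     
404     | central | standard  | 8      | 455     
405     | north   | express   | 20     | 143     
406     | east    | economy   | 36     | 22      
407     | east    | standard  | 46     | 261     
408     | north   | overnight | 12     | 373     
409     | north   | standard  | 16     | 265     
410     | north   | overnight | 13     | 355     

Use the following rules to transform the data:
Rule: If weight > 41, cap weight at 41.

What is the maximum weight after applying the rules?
41

Step 1: Original maximum weight = 46
Step 2: Apply cap at 41
Step 3: 1 records had weight > 41 and were capped
Step 4: Maximum after transformation = 41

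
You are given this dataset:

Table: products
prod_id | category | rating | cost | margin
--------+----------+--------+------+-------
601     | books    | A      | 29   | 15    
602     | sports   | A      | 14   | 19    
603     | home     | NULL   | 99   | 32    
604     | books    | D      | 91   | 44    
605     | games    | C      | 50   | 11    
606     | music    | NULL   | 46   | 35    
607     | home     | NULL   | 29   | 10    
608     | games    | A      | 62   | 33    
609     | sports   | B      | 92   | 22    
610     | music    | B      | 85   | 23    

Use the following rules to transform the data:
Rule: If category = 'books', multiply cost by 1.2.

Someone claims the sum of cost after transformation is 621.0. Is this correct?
Yes, the result is correct.

Step 1: Calculate the correct sum after transformation
Step 2: Apply multiplier 1.2 to records where category = 'books'
Step 3: Correct result = 621.0
Step 4: Claimed result = 621.0
Step 5: 621.0 = 621.0 ✓
Conclusion: The claimed result is correct.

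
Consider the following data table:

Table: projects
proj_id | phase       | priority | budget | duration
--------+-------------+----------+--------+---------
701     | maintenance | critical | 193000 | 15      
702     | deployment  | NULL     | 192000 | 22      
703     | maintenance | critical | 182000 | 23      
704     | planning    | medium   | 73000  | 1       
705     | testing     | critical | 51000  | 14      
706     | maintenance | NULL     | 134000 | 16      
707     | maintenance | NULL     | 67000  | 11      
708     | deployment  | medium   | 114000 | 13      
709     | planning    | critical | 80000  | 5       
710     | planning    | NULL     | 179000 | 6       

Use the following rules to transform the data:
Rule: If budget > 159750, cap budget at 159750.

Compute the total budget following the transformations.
1158000

Step 1: 4 records have budget > 159750
Step 2: These records originally summed to 746000
Step 3: After capping: 4 × 159750 = 639000
Step 4: Unaffected records sum: 519000
Step 5: Final sum = 639000 + 519000 = 1158000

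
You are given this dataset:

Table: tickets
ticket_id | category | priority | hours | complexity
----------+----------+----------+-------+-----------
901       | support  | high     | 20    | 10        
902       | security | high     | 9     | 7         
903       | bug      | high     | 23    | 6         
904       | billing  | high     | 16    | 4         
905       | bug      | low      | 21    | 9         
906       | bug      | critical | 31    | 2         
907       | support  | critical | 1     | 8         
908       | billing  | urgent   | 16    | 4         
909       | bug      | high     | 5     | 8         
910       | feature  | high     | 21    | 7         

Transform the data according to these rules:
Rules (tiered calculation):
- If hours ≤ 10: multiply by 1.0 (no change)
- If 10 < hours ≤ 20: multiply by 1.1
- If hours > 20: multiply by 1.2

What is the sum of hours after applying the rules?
187.4

Step 1: Tier 1 (hours ≤ 10): 3 records, sum = 15 × 1.0 = 15.0
Step 2: Tier 2 (10 < hours ≤ 20): 3 records, sum = 52 × 1.1 = 57.2
Step 3: Tier 3 (hours > 20): 4 records, sum = 96 × 1.2 = 115.2
Step 4: Final sum = 15.0 + 57.2 + 115.2 = 187.4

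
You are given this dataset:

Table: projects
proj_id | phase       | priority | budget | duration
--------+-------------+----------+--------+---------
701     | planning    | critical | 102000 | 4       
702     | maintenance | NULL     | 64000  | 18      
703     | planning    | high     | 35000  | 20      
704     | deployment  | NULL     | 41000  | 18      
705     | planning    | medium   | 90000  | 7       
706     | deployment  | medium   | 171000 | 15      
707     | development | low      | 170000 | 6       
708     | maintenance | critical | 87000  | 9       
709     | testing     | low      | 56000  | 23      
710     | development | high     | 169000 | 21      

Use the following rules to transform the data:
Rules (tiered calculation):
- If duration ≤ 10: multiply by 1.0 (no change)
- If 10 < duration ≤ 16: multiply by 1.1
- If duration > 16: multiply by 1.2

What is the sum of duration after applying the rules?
162.5

Step 1: Tier 1 (duration ≤ 10): 4 records, sum = 26 × 1.0 = 26.0
Step 2: Tier 2 (10 < duration ≤ 16): 1 records, sum = 15 × 1.1 = 16.5
Step 3: Tier 3 (duration > 16): 5 records, sum = 100 × 1.2 = 120.0
Step 4: Final sum = 26.0 + 16.5 + 120.0 = 162.5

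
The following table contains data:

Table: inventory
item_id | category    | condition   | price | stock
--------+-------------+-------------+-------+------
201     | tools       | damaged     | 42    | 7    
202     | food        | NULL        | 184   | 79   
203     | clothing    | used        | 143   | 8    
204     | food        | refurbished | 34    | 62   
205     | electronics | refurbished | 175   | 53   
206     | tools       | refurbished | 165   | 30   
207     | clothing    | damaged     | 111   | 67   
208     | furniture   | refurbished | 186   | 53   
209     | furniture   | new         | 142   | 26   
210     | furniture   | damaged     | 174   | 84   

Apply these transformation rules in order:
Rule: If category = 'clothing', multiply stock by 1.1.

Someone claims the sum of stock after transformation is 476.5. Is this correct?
Yes, the result is correct.

Step 1: Calculate the correct sum after transformation
Step 2: Apply multiplier 1.1 to records where category = 'clothing'
Step 3: Correct result = 476.5
Step 4: Claimed result = 476.5
Step 5: 476.5 = 476.5 ✓
Conclusion: The claimed result is correct.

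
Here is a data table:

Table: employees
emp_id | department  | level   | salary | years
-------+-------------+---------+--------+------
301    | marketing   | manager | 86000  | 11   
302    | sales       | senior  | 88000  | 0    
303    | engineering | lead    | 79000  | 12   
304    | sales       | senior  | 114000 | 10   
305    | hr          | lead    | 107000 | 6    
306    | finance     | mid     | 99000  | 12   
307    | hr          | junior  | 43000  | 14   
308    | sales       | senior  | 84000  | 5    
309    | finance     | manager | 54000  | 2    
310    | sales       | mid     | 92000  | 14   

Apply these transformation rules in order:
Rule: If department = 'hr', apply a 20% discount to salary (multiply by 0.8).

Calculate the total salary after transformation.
816000.0

Step 1: Records with department = 'hr' have total salary = 150000
Step 2: Apply multiplier: 150000 × 0.8 = 120000.0
Step 3: Other records total: 696000
Step 4: Final sum = 120000.0 + 696000 = 816000.0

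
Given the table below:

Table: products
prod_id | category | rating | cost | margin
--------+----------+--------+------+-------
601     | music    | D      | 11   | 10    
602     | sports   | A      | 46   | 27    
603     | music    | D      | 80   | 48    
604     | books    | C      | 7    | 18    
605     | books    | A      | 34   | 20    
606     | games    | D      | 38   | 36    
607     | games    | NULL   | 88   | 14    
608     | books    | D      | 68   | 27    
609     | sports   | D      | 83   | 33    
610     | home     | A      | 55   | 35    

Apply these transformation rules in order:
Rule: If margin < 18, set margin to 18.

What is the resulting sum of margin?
280

Step 1: 2 records have margin < 18
Step 2: These records originally summed to 24
Step 3: After setting to minimum: 2 × 18 = 36
Step 4: Unaffected records sum: 244
Step 5: Final sum = 36 + 244 = 280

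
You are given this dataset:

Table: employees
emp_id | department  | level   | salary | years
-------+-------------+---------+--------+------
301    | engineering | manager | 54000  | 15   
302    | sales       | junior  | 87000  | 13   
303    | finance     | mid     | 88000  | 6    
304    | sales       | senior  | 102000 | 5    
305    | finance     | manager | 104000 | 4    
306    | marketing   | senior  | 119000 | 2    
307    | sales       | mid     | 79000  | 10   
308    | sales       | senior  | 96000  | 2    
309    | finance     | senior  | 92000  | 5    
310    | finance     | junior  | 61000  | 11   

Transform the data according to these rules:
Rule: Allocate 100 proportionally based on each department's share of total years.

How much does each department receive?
engineering: 20.55, finance: 35.62, marketing: 2.74, sales: 41.1

Step 1: Calculate total years = 73
Step 2: Calculate each department's proportion:
  engineering: 15/73 = 20.55% → 20.55
  finance: 26/73 = 35.62% → 35.62
  marketing: 2/73 = 2.74% → 2.74
  sales: 30/73 = 41.10% → 41.1
Step 3: Verify: sum of allocations ≈ 100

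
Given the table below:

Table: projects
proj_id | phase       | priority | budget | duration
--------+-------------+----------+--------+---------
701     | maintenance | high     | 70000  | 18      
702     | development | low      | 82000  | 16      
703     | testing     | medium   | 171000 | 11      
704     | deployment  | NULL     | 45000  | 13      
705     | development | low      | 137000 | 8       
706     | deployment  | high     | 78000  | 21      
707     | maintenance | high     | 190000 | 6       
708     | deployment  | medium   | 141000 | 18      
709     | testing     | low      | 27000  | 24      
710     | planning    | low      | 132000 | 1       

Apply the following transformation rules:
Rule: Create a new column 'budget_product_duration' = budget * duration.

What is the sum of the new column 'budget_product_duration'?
12230000

Step 1: For each record, compute budget * duration
Example calculations:
  70000 * 18 = 1260000
  82000 * 16 = 1312000
  171000 * 11 = 1881000
  ...
Step 2: Sum all derived values
Step 3: Total = 12230000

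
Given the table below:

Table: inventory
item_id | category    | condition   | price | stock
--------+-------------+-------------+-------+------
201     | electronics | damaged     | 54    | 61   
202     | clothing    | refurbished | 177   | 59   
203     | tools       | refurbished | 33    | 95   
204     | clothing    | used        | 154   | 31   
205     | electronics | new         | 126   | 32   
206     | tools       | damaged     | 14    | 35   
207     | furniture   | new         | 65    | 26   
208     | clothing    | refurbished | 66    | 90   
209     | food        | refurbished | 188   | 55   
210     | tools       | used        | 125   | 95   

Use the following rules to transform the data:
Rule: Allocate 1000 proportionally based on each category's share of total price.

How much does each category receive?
clothing: 396.21, electronics: 179.64, food: 187.62, furniture: 64.87, tools: 171.66

Step 1: Calculate total price = 1002
Step 2: Calculate each category's proportion:
  clothing: 397/1002 = 39.62% → 396.21
  electronics: 180/1002 = 17.96% → 179.64
  food: 188/1002 = 18.76% → 187.62
  furniture: 65/1002 = 6.49% → 64.87
  tools: 172/1002 = 17.17% → 171.66
Step 3: Verify: sum of allocations ≈ 1000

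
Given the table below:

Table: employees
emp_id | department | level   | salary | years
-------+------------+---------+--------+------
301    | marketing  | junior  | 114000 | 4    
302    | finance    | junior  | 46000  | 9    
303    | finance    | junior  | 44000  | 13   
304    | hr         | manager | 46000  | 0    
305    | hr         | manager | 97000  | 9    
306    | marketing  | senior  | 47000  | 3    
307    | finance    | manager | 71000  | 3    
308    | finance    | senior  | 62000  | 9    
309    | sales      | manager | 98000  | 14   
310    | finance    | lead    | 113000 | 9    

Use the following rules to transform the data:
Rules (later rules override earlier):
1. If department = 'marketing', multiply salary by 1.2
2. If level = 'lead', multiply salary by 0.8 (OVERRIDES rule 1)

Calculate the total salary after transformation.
747600.0

Step 1: Rule 2 takes priority for records with level = 'lead'
  - 1 records: 113000 × 0.8 = 90400.0
Step 2: Rule 1 applies to remaining records with department = 'marketing'
  - 2 records: 161000 × 1.2 = 193200.0
Step 3: Other records unchanged: 464000
Step 4: Final sum = 90400.0 + 193200.0 + 464000 = 747600.0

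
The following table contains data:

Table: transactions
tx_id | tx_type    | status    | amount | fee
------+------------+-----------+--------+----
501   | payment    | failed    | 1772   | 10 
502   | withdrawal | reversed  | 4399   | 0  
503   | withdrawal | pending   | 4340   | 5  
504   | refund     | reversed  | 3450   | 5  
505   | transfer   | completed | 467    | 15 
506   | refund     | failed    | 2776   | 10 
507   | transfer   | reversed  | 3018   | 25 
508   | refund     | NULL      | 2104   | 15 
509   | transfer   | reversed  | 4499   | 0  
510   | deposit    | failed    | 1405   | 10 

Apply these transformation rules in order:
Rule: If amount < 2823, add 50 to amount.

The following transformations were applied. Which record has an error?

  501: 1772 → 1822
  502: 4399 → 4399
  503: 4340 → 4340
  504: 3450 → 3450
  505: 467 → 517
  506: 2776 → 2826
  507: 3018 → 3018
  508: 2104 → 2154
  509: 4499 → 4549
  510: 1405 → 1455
Record 509 has an error. The correct transformed value should be 4499, not 4549.

Step 1: Check each record against the rule
Step 2: Record 509 has amount = 4499
Step 3: Since 4499 >= 2823, the bonus should not have been applied
Step 4: Correct value = 4499, but claimed value = 4549
Conclusion: Record 509 has the error.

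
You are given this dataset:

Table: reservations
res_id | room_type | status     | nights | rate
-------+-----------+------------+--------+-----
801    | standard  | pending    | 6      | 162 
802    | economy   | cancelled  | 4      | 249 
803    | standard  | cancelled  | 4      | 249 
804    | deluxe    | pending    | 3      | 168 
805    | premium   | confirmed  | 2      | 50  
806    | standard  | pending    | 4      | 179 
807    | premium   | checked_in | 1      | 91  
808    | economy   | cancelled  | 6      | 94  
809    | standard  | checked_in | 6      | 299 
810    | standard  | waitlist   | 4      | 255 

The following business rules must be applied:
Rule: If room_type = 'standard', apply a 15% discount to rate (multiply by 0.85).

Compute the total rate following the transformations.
1624.4

Step 1: Records with room_type = 'standard' have total rate = 1144
Step 2: Apply multiplier: 1144 × 0.85 = 972.4
Step 3: Other records total: 652
Step 4: Final sum = 972.4 + 652 = 1624.4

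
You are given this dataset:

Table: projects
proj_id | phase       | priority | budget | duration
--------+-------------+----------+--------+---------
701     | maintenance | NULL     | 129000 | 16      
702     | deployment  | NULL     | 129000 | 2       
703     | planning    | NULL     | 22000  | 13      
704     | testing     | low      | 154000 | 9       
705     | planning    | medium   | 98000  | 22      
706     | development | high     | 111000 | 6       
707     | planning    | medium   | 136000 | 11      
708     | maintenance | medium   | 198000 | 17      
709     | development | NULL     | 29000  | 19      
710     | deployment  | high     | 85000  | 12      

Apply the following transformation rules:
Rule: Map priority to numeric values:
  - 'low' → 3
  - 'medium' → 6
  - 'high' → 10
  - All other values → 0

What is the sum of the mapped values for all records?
41

Step 1: Apply mapping to each record
Step 2: Count by status:
  'low': 1 records × 3 = 3
  'medium': 3 records × 6 = 18
  'high': 2 records × 10 = 20
Step 3: Sum all mapped values = 41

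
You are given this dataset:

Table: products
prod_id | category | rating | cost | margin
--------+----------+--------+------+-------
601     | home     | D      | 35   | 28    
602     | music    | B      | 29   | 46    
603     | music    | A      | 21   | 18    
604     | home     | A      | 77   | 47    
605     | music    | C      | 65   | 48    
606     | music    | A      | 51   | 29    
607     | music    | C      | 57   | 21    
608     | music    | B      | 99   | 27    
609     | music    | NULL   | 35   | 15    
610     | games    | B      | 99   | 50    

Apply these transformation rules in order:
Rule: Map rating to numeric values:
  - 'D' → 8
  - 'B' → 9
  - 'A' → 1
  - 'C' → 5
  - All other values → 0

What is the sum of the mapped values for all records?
48

Step 1: Apply mapping to each record
Step 2: Count by status:
  'D': 1 records × 8 = 8
  'B': 3 records × 9 = 27
  'A': 3 records × 1 = 3
  'C': 2 records × 5 = 10
Step 3: Sum all mapped values = 48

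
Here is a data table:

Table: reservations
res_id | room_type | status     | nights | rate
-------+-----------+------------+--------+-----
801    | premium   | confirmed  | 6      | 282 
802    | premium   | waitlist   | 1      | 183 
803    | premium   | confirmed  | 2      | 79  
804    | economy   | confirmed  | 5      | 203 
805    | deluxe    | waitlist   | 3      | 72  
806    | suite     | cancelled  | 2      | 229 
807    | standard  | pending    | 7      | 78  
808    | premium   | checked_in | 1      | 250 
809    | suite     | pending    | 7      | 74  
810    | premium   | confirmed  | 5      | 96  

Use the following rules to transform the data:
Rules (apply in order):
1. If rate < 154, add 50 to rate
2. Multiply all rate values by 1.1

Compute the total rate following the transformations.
1975.6

Step 1: Apply Rule 1 - Add 50 to records with rate < 154
  - 5 records affected: 399 + (5 × 50) = 649
  - Unaffected records: 1147
  - Sum after Rule 1: 1796
Step 2: Apply Rule 2 - Multiply all by 1.1
  - 1796 × 1.1 = 1975.6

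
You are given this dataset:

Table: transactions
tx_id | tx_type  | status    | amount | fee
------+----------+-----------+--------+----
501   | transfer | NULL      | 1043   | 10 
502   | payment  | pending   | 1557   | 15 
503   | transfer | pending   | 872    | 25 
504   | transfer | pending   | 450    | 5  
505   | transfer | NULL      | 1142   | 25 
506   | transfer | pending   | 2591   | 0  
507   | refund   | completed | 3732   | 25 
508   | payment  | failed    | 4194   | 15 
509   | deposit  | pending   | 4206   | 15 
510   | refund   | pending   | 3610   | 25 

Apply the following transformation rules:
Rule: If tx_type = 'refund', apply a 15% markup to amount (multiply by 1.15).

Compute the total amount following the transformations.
24498.3

Step 1: Records with tx_type = 'refund' have total amount = 7342
Step 2: Apply multiplier: 7342 × 1.15 = 8443.3
Step 3: Other records total: 16055
Step 4: Final sum = 8443.3 + 16055 = 24498.3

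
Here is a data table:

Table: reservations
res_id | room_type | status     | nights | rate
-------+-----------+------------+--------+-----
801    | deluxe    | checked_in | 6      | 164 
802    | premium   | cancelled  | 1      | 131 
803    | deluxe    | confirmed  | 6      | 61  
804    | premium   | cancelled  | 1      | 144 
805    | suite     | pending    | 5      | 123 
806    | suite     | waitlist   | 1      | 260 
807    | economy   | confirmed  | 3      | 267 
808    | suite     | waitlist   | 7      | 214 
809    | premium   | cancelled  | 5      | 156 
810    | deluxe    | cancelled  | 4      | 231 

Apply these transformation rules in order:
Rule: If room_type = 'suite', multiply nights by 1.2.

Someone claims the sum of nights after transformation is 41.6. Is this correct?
Yes, the result is correct.

Step 1: Calculate the correct sum after transformation
Step 2: Apply multiplier 1.2 to records where room_type = 'suite'
Step 3: Correct result = 41.6
Step 4: Claimed result = 41.6
Step 5: 41.6 = 41.6 ✓
Conclusion: The claimed result is correct.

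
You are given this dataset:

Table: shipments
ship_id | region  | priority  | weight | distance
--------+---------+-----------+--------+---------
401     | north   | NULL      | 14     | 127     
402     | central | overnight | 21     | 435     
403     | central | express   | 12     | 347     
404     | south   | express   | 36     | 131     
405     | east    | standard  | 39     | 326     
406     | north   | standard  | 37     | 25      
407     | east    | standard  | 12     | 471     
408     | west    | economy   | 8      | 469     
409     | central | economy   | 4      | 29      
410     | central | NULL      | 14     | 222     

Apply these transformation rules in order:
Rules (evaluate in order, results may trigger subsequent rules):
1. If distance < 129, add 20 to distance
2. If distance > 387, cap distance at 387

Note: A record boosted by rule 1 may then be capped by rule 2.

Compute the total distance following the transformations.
2428

Step 1: Apply rule 1 to records with distance < 129
  - 3 records get bonus of 20
  - Of these, 0 records then exceed 387 and get capped
Step 2: Apply rule 2 to records with distance > 387
  - 3 records (original) are capped
Step 3: Calculate final sum = 2428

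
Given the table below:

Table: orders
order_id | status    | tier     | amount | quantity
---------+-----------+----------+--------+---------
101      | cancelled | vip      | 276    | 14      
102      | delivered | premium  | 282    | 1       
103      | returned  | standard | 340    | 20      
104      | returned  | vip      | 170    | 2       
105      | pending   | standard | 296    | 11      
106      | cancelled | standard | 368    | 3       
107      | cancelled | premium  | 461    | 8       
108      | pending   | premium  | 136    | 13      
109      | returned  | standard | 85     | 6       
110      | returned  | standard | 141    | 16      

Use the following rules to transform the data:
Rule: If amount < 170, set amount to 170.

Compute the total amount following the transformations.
2703

Step 1: 3 records have amount < 170
Step 2: These records originally summed to 362
Step 3: After setting to minimum: 3 × 170 = 510
Step 4: Unaffected records sum: 2193
Step 5: Final sum = 510 + 2193 = 2703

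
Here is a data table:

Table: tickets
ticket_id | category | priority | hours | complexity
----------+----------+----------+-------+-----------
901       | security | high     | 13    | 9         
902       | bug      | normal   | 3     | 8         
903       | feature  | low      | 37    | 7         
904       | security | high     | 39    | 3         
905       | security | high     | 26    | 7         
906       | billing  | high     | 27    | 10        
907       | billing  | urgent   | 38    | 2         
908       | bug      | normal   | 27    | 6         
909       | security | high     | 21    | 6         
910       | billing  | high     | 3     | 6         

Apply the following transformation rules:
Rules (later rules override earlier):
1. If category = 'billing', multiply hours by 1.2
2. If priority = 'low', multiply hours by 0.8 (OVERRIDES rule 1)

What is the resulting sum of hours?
240.2

Step 1: Rule 2 takes priority for records with priority = 'low'
  - 1 records: 37 × 0.8 = 29.6
Step 2: Rule 1 applies to remaining records with category = 'billing'
  - 3 records: 68 × 1.2 = 81.6
Step 3: Other records unchanged: 129
Step 4: Final sum = 29.6 + 81.6 + 129 = 240.2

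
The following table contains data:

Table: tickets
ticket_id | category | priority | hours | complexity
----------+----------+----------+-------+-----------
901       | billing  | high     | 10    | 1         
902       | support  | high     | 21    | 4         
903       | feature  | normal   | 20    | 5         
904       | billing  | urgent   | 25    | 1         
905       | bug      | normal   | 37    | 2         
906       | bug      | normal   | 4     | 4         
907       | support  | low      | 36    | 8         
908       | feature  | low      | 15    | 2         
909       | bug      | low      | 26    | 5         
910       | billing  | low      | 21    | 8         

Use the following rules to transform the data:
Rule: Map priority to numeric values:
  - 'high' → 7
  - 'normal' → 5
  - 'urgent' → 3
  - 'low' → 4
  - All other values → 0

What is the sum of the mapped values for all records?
48

Step 1: Apply mapping to each record
Step 2: Count by status:
  'high': 2 records × 7 = 14
  'normal': 3 records × 5 = 15
  'urgent': 1 records × 3 = 3
  'low': 4 records × 4 = 16
Step 3: Sum all mapped values = 48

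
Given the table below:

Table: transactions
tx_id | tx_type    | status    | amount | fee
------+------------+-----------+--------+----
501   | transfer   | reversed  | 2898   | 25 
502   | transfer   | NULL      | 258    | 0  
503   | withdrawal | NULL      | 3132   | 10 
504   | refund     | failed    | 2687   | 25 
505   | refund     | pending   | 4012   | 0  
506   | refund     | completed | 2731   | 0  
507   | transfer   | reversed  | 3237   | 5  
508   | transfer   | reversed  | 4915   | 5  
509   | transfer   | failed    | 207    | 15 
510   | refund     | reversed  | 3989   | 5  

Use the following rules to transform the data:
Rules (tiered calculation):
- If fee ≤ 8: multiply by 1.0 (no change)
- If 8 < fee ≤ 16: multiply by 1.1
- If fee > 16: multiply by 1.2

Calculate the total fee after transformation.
102.5

Step 1: Tier 1 (fee ≤ 8): 6 records, sum = 15 × 1.0 = 15.0
Step 2: Tier 2 (8 < fee ≤ 16): 2 records, sum = 25 × 1.1 = 27.5
Step 3: Tier 3 (fee > 16): 2 records, sum = 50 × 1.2 = 60.0
Step 4: Final sum = 15.0 + 27.5 + 60.0 = 102.5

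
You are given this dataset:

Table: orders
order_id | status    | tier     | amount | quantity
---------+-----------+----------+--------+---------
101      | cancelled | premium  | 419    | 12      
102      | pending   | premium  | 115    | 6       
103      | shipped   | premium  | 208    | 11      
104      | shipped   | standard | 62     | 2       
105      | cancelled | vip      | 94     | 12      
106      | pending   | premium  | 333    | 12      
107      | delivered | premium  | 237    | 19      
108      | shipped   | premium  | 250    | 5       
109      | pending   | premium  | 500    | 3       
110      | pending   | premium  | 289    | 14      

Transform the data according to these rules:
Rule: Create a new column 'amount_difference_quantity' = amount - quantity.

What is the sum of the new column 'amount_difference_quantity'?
2411

Step 1: For each record, compute amount - quantity
Example calculations:
  419 - 12 = 407
  115 - 6 = 109
  208 - 11 = 197
  ...
Step 2: Sum all derived values
Step 3: Total = 2411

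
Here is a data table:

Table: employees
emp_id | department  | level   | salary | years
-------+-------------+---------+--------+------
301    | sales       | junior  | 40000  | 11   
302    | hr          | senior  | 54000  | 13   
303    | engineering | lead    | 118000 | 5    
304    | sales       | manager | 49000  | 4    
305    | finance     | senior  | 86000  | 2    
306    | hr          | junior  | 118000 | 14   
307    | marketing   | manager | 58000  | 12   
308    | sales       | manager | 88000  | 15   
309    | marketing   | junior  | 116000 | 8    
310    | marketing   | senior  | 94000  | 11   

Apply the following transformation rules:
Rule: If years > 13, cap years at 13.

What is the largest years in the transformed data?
13

Step 1: Original maximum years = 15
Step 2: Apply cap at 13
Step 3: 2 records had years > 13 and were capped
Step 4: Maximum after transformation = 13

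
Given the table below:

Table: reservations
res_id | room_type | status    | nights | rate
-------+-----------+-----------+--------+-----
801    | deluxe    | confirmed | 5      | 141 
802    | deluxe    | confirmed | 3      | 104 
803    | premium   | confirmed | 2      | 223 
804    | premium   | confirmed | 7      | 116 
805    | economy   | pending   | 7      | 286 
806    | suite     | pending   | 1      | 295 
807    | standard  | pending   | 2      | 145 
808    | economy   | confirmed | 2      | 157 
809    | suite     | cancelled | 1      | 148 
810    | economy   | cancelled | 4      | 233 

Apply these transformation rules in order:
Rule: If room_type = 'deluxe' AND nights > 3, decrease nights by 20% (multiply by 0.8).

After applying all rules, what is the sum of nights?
33.0

Step 1: Find records where room_type = 'deluxe' AND nights > 3
Step 2: 1 records match, summing to 5
Step 3: After multiplier: 5 × 0.8 = 4.0
Step 4: Unaffected records sum: 29
Step 5: Final sum = 4.0 + 29 = 33.0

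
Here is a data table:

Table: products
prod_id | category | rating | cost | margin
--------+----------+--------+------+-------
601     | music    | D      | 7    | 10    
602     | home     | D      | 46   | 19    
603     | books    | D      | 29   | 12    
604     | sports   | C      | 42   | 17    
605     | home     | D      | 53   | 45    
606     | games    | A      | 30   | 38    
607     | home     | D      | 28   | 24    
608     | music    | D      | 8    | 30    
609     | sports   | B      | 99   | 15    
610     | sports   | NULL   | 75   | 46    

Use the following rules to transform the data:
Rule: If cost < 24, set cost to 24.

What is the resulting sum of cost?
450

Step 1: 2 records have cost < 24
Step 2: These records originally summed to 15
Step 3: After setting to minimum: 2 × 24 = 48
Step 4: Unaffected records sum: 402
Step 5: Final sum = 48 + 402 = 450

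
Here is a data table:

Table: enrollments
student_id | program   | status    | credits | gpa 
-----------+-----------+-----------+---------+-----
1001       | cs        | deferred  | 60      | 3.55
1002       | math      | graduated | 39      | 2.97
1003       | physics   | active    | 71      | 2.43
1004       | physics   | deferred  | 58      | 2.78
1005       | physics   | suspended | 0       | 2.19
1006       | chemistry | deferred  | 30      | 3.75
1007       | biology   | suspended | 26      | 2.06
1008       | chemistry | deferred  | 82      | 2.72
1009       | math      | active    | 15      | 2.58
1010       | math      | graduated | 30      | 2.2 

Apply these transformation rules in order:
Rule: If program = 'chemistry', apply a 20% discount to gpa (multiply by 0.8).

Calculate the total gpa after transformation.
25.94

Step 1: Records with program = 'chemistry' have total gpa = 6.47
Step 2: Apply multiplier: 6.47 × 0.8 = 5.18
Step 3: Other records total: 20.76
Step 4: Final sum = 5.18 + 20.76 = 25.94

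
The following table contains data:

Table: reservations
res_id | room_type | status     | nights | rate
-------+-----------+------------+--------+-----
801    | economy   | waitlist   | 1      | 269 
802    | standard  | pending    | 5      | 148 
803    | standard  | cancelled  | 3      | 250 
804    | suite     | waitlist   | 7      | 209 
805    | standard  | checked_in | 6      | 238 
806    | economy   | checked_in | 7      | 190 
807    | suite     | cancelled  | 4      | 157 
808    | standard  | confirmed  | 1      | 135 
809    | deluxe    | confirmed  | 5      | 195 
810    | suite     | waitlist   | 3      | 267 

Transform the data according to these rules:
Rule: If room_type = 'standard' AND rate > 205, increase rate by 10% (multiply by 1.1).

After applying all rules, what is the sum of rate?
2106.8

Step 1: Find records where room_type = 'standard' AND rate > 205
Step 2: 2 records match, summing to 488
Step 3: After multiplier: 488 × 1.1 = 536.8
Step 4: Unaffected records sum: 1570
Step 5: Final sum = 536.8 + 1570 = 2106.8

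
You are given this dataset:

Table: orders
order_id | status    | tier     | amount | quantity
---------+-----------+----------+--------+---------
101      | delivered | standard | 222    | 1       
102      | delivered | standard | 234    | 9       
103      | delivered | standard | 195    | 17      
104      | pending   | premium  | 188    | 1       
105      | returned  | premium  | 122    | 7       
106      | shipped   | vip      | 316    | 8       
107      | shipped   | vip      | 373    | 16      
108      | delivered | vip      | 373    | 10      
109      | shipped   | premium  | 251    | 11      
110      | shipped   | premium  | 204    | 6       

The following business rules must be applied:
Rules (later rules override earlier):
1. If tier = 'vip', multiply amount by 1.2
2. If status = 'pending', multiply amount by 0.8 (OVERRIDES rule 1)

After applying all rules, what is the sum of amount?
2652.8

Step 1: Rule 2 takes priority for records with status = 'pending'
  - 1 records: 188 × 0.8 = 150.4
Step 2: Rule 1 applies to remaining records with tier = 'vip'
  - 3 records: 1062 × 1.2 = 1274.4
Step 3: Other records unchanged: 1228
Step 4: Final sum = 150.4 + 1274.4 + 1228 = 2652.8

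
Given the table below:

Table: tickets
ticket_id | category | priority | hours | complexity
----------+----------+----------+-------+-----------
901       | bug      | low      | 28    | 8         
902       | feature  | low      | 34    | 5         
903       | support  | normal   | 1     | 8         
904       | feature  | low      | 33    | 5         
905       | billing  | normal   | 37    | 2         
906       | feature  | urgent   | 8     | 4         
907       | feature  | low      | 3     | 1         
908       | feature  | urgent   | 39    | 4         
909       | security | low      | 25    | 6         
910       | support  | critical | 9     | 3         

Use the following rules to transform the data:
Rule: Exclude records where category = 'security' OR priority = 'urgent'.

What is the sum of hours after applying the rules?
145

Step 1: Find records where category = 'security' OR priority = 'urgent'
Step 2: 3 records match, summing to 72
Step 3: Original sum: 217
Step 4: Remaining sum = 217 - 72 = 145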